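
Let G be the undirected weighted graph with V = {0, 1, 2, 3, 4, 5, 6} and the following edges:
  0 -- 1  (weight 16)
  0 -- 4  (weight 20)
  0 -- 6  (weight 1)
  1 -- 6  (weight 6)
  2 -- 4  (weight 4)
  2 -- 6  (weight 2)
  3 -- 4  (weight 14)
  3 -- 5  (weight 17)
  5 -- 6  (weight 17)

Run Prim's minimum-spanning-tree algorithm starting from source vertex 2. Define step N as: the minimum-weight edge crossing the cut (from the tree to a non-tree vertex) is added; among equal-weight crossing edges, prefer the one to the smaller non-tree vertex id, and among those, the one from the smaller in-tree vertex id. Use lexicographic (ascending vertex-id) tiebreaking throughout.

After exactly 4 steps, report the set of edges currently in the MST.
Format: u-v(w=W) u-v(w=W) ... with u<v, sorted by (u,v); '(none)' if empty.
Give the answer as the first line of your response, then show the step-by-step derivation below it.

0-6(w=1) 1-6(w=6) 2-4(w=4) 2-6(w=2)

step 1: add edge 2-6 (w=2); MST = {2-6(w=2)}
step 2: add edge 0-6 (w=1); MST = {0-6(w=1) 2-6(w=2)}
step 3: add edge 2-4 (w=4); MST = {0-6(w=1) 2-4(w=4) 2-6(w=2)}
step 4: add edge 1-6 (w=6); MST = {0-6(w=1) 1-6(w=6) 2-4(w=4) 2-6(w=2)}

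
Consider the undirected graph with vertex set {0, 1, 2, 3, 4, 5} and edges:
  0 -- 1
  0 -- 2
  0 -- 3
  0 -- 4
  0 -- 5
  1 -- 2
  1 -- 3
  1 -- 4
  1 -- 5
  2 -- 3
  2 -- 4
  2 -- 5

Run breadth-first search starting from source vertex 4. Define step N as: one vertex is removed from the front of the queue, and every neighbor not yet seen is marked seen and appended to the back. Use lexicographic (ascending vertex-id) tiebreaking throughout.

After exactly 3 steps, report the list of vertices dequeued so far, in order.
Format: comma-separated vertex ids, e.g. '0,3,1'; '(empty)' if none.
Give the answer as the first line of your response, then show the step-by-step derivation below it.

4,0,1

step 1: dequeue 4; queue=[0,1,2]; order=4
step 2: dequeue 0; queue=[1,2,3,5]; order=4,0
step 3: dequeue 1; queue=[2,3,5]; order=4,0,1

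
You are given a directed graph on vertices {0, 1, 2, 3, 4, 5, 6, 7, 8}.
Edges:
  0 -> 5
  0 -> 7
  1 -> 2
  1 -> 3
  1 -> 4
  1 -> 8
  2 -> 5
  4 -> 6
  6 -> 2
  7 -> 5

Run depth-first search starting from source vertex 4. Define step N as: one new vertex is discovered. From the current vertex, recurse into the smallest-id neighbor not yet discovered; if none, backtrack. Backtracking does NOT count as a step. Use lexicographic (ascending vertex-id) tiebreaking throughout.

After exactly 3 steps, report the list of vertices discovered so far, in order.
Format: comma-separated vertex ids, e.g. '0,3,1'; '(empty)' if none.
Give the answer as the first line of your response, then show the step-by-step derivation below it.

4,6,2

step 1: discover 4; path=4; order=4
step 2: discover 6; path=4>6; order=4,6
step 3: discover 2; path=4>6>2; order=4,6,2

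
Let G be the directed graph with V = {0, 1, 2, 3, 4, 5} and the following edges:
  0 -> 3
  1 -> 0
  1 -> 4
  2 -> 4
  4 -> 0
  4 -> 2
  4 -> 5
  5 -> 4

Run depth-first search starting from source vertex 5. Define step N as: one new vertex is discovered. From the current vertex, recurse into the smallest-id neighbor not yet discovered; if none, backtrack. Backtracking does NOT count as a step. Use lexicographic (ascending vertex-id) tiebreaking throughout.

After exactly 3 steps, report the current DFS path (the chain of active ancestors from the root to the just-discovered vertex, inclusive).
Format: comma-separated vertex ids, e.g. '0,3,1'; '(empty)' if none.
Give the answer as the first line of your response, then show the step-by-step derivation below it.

5,4,0

step 1: discover 5; path=5; order=5
step 2: discover 4; path=5>4; order=5,4
step 3: discover 0; path=5>4>0; order=5,4,0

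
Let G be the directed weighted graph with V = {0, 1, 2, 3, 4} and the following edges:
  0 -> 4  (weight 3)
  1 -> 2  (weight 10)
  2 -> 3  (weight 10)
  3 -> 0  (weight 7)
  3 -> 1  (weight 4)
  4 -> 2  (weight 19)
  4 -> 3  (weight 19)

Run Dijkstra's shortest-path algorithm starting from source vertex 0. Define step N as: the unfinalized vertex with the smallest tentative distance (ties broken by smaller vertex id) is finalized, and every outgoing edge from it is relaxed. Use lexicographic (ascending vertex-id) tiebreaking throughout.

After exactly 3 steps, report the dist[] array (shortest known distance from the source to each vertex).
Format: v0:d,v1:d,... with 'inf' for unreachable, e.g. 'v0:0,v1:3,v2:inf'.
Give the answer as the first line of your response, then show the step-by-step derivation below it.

v0:0,v1:inf,v2:22,v3:22,v4:3

step 1: dist = v0:0,v1:inf,v2:inf,v3:inf,v4:3
step 2: dist = v0:0,v1:inf,v2:22,v3:22,v4:3
step 3: dist = v0:0,v1:inf,v2:22,v3:22,v4:3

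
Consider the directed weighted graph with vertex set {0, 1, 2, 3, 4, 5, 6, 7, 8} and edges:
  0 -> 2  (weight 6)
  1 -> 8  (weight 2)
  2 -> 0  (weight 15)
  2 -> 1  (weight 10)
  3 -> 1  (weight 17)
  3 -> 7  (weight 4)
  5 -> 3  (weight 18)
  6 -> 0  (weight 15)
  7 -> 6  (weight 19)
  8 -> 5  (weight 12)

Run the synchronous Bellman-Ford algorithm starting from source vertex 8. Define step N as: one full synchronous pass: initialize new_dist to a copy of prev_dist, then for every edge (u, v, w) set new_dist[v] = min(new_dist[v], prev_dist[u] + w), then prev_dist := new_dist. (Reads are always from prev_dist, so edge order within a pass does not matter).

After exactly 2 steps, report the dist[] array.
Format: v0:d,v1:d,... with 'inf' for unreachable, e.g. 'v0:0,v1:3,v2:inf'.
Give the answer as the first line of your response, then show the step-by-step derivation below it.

v0:inf,v1:inf,v2:inf,v3:30,v4:inf,v5:12,v6:inf,v7:inf,v8:0

step 1: dist = v0:inf,v1:inf,v2:inf,v3:inf,v4:inf,v5:12,v6:inf,v7:inf,v8:0
step 2: dist = v0:inf,v1:inf,v2:inf,v3:30,v4:inf,v5:12,v6:inf,v7:inf,v8:0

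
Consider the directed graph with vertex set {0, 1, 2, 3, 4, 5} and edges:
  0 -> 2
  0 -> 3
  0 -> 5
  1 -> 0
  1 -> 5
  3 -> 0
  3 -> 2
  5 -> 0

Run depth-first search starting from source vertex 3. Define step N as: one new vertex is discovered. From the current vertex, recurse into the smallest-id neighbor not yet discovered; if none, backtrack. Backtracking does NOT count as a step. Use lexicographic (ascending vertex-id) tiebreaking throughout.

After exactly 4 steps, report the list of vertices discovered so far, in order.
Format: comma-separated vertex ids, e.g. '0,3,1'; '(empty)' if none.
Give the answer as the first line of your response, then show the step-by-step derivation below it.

3,0,2,5

step 1: discover 3; path=3; order=3
step 2: discover 0; path=3>0; order=3,0
step 3: discover 2; path=3>0>2; order=3,0,2
step 4: discover 5; path=3>0>5; order=3,0,2,5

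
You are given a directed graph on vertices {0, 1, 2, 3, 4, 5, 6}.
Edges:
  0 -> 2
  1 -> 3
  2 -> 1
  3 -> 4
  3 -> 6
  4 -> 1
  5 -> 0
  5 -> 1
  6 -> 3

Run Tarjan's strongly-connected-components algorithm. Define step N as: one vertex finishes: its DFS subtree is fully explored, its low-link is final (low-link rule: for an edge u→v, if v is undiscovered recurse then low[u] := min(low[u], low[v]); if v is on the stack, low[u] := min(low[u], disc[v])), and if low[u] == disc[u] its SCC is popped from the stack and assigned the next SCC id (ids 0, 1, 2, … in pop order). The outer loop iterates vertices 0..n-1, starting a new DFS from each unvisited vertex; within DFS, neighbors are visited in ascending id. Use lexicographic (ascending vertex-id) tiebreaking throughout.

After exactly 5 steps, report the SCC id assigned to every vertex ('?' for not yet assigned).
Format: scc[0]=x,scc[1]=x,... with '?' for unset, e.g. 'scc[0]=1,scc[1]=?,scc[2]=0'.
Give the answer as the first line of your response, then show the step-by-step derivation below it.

scc[0]=?,scc[1]=0,scc[2]=1,scc[3]=0,scc[4]=0,scc[5]=?,scc[6]=0

step 1: low=(low[0]=0,low[1]=2,low[2]=1,low[3]=3,low[4]=2,low[5]=?,low[6]=?); scc=(scc[0]=?,scc[1]=?,scc[2]=?,scc[3]=?,scc[4]=?,scc[5]=?,scc[6]=?)
step 2: low=(low[0]=0,low[1]=2,low[2]=1,low[3]=2,low[4]=2,low[5]=?,low[6]=3); scc=(scc[0]=?,scc[1]=?,scc[2]=?,scc[3]=?,scc[4]=?,scc[5]=?,scc[6]=?)
step 3: low=(low[0]=0,low[1]=2,low[2]=1,low[3]=2,low[4]=2,low[5]=?,low[6]=3); scc=(scc[0]=?,scc[1]=?,scc[2]=?,scc[3]=?,scc[4]=?,scc[5]=?,scc[6]=?)
step 4: low=(low[0]=0,low[1]=2,low[2]=1,low[3]=2,low[4]=2,low[5]=?,low[6]=3); scc=(scc[0]=?,scc[1]=0,scc[2]=?,scc[3]=0,scc[4]=0,scc[5]=?,scc[6]=0)
step 5: low=(low[0]=0,low[1]=2,low[2]=1,low[3]=2,low[4]=2,low[5]=?,low[6]=3); scc=(scc[0]=?,scc[1]=0,scc[2]=1,scc[3]=0,scc[4]=0,scc[5]=?,scc[6]=0)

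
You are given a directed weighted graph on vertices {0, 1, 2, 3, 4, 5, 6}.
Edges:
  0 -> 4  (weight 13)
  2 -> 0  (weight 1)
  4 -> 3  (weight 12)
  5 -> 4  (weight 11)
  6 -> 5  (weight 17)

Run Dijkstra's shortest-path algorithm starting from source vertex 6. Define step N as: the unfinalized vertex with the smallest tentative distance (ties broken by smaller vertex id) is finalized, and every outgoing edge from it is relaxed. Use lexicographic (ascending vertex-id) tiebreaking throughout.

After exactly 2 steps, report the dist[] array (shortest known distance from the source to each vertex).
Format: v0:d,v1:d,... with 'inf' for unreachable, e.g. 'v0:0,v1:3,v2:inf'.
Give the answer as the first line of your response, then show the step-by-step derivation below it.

v0:inf,v1:inf,v2:inf,v3:inf,v4:28,v5:17,v6:0

step 1: dist = v0:inf,v1:inf,v2:inf,v3:inf,v4:inf,v5:17,v6:0
step 2: dist = v0:inf,v1:inf,v2:inf,v3:inf,v4:28,v5:17,v6:0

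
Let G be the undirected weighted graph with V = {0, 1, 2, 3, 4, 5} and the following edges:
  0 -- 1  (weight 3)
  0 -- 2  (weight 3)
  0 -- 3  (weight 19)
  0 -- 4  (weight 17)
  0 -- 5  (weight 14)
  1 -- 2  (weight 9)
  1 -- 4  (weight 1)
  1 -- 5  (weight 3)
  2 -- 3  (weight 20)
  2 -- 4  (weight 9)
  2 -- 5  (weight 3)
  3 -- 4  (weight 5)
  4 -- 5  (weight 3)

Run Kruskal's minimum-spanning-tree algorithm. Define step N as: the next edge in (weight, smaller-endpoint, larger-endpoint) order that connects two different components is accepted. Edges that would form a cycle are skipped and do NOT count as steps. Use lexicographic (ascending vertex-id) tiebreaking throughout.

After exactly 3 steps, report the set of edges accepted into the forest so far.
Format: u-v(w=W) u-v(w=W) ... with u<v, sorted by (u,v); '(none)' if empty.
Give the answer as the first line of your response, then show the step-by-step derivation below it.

0-1(w=3) 0-2(w=3) 1-4(w=1)

step 1: add edge 1-4 (w=1); MST = {1-4(w=1)}
step 2: add edge 0-1 (w=3); MST = {0-1(w=3) 1-4(w=1)}
step 3: add edge 0-2 (w=3); MST = {0-1(w=3) 0-2(w=3) 1-4(w=1)}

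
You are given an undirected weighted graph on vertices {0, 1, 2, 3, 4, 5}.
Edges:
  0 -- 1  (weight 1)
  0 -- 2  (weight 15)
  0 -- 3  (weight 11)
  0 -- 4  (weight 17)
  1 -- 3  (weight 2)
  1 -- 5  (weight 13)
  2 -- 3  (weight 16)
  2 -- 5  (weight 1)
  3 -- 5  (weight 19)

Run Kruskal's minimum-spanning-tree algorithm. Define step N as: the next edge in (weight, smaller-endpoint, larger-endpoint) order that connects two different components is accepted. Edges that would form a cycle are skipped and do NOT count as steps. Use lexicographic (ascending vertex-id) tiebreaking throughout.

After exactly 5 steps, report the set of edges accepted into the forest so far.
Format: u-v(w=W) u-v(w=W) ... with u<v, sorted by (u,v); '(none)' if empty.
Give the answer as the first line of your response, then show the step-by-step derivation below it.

0-1(w=1) 0-4(w=17) 1-3(w=2) 1-5(w=13) 2-5(w=1)

step 1: add edge 0-1 (w=1); MST = {0-1(w=1)}
step 2: add edge 2-5 (w=1); MST = {0-1(w=1) 2-5(w=1)}
step 3: add edge 1-3 (w=2); MST = {0-1(w=1) 1-3(w=2) 2-5(w=1)}
step 4: add edge 1-5 (w=13); MST = {0-1(w=1) 1-3(w=2) 1-5(w=13) 2-5(w=1)}
step 5: add edge 0-4 (w=17); MST = {0-1(w=1) 0-4(w=17) 1-3(w=2) 1-5(w=13) 2-5(w=1)}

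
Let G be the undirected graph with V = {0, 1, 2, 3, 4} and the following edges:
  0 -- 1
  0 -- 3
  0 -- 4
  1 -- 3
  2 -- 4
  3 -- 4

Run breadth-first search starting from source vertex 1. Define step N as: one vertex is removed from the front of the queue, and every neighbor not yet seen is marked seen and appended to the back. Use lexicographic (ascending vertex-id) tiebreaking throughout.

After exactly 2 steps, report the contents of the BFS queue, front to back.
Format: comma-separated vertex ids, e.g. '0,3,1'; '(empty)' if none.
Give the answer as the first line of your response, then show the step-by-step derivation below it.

3,4

step 1: dequeue 1; queue=[0,3]; order=1
step 2: dequeue 0; queue=[3,4]; order=1,0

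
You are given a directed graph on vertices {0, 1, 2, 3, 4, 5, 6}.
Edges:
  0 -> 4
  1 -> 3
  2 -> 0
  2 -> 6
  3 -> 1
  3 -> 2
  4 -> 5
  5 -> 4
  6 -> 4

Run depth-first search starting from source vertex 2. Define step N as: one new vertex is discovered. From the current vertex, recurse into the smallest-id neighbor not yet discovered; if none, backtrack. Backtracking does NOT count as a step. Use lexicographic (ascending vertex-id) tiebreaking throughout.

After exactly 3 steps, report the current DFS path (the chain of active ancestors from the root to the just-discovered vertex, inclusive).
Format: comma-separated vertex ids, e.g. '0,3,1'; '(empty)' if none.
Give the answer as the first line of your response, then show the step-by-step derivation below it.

2,0,4

step 1: discover 2; path=2; order=2
step 2: discover 0; path=2>0; order=2,0
step 3: discover 4; path=2>0>4; order=2,0,4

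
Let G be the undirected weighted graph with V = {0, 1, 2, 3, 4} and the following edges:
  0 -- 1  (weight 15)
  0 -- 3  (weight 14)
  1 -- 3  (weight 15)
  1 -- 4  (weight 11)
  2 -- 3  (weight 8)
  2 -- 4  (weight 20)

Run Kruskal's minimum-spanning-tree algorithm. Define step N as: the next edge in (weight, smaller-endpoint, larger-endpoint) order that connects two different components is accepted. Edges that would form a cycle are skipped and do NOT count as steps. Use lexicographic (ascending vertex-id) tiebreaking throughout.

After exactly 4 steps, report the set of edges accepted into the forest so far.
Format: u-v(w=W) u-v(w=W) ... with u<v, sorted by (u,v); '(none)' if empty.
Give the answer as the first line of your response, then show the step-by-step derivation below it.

0-1(w=15) 0-3(w=14) 1-4(w=11) 2-3(w=8)

step 1: add edge 2-3 (w=8); MST = {2-3(w=8)}
step 2: add edge 1-4 (w=11); MST = {1-4(w=11) 2-3(w=8)}
step 3: add edge 0-3 (w=14); MST = {0-3(w=14) 1-4(w=11) 2-3(w=8)}
step 4: add edge 0-1 (w=15); MST = {0-1(w=15) 0-3(w=14) 1-4(w=11) 2-3(w=8)}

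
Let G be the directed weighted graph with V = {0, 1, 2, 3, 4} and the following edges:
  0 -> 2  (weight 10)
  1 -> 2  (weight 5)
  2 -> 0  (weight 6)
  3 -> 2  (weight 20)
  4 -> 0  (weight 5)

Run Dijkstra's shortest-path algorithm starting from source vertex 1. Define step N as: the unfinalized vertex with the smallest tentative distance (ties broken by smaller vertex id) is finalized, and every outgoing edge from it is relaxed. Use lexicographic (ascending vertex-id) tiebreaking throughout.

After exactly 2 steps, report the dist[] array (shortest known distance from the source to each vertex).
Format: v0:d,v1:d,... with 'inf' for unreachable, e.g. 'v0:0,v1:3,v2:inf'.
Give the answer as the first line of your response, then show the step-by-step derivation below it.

v0:11,v1:0,v2:5,v3:inf,v4:inf

step 1: dist = v0:inf,v1:0,v2:5,v3:inf,v4:inf
step 2: dist = v0:11,v1:0,v2:5,v3:inf,v4:inf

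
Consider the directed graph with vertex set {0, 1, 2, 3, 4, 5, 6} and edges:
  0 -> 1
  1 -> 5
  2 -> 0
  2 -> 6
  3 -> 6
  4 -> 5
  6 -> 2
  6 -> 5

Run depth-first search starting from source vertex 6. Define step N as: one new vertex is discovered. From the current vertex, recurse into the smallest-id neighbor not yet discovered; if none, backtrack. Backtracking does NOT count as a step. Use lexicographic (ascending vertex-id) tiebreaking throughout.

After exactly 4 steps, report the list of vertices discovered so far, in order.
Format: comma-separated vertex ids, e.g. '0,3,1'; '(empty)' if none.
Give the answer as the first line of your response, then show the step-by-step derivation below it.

6,2,0,1

step 1: discover 6; path=6; order=6
step 2: discover 2; path=6>2; order=6,2
step 3: discover 0; path=6>2>0; order=6,2,0
step 4: discover 1; path=6>2>0>1; order=6,2,0,1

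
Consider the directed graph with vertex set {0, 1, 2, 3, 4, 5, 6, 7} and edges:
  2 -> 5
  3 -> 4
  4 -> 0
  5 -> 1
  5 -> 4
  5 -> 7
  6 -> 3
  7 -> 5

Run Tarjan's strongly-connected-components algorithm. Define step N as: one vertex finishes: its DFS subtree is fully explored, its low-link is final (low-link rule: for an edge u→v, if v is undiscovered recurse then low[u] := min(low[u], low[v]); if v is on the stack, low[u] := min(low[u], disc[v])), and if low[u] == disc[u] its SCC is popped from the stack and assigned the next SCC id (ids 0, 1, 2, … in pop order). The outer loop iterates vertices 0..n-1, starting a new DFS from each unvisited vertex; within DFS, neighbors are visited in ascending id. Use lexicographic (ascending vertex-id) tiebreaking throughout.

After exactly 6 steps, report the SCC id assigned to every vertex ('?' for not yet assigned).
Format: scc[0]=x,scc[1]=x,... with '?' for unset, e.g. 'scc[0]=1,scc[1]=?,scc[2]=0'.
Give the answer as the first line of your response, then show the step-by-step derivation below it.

scc[0]=0,scc[1]=1,scc[2]=4,scc[3]=?,scc[4]=2,scc[5]=3,scc[6]=?,scc[7]=3

step 1: low=(low[0]=0,low[1]=?,low[2]=?,low[3]=?,low[4]=?,low[5]=?,low[6]=?,low[7]=?); scc=(scc[0]=0,scc[1]=?,scc[2]=?,scc[3]=?,scc[4]=?,scc[5]=?,scc[6]=?,scc[7]=?)
step 2: low=(low[0]=0,low[1]=1,low[2]=?,low[3]=?,low[4]=?,low[5]=?,low[6]=?,low[7]=?); scc=(scc[0]=0,scc[1]=1,scc[2]=?,scc[3]=?,scc[4]=?,scc[5]=?,scc[6]=?,scc[7]=?)
step 3: low=(low[0]=0,low[1]=1,low[2]=2,low[3]=?,low[4]=4,low[5]=3,low[6]=?,low[7]=?); scc=(scc[0]=0,scc[1]=1,scc[2]=?,scc[3]=?,scc[4]=2,scc[5]=?,scc[6]=?,scc[7]=?)
step 4: low=(low[0]=0,low[1]=1,low[2]=2,low[3]=?,low[4]=4,low[5]=3,low[6]=?,low[7]=3); scc=(scc[0]=0,scc[1]=1,scc[2]=?,scc[3]=?,scc[4]=2,scc[5]=?,scc[6]=?,scc[7]=?)
step 5: low=(low[0]=0,low[1]=1,low[2]=2,low[3]=?,low[4]=4,low[5]=3,low[6]=?,low[7]=3); scc=(scc[0]=0,scc[1]=1,scc[2]=?,scc[3]=?,scc[4]=2,scc[5]=3,scc[6]=?,scc[7]=3)
step 6: low=(low[0]=0,low[1]=1,low[2]=2,low[3]=?,low[4]=4,low[5]=3,low[6]=?,low[7]=3); scc=(scc[0]=0,scc[1]=1,scc[2]=4,scc[3]=?,scc[4]=2,scc[5]=3,scc[6]=?,scc[7]=3)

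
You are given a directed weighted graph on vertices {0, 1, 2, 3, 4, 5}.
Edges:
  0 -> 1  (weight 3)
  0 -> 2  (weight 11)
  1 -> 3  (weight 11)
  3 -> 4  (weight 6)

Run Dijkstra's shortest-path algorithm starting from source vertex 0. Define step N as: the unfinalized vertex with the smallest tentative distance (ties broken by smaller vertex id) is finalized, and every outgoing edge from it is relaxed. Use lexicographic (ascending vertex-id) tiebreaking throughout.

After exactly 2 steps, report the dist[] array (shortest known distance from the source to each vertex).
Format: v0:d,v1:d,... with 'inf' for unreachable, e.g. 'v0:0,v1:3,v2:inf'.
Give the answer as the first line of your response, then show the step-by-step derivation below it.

v0:0,v1:3,v2:11,v3:14,v4:inf,v5:inf

step 1: dist = v0:0,v1:3,v2:11,v3:inf,v4:inf,v5:inf
step 2: dist = v0:0,v1:3,v2:11,v3:14,v4:inf,v5:inf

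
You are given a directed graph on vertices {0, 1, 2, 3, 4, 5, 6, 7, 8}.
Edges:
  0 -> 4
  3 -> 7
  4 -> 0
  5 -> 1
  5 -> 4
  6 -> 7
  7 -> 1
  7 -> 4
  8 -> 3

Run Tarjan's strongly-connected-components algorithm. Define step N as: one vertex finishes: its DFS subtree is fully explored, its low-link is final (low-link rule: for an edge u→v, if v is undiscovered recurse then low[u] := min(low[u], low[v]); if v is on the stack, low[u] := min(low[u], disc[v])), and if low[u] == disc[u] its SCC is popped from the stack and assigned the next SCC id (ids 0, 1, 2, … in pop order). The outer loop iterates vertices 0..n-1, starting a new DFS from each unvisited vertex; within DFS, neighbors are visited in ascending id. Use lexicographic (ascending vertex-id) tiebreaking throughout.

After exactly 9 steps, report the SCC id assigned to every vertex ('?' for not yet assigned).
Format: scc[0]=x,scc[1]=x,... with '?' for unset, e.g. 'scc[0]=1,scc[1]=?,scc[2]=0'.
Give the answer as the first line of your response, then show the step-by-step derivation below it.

scc[0]=0,scc[1]=1,scc[2]=2,scc[3]=4,scc[4]=0,scc[5]=5,scc[6]=6,scc[7]=3,scc[8]=7

step 1: low=(low[0]=0,low[1]=?,low[2]=?,low[3]=?,low[4]=0,low[5]=?,low[6]=?,low[7]=?,low[8]=?); scc=(scc[0]=?,scc[1]=?,scc[2]=?,scc[3]=?,scc[4]=?,scc[5]=?,scc[6]=?,scc[7]=?,scc[8]=?)
step 2: low=(low[0]=0,low[1]=?,low[2]=?,low[3]=?,low[4]=0,low[5]=?,low[6]=?,low[7]=?,low[8]=?); scc=(scc[0]=0,scc[1]=?,scc[2]=?,scc[3]=?,scc[4]=0,scc[5]=?,scc[6]=?,scc[7]=?,scc[8]=?)
step 3: low=(low[0]=0,low[1]=2,low[2]=?,low[3]=?,low[4]=0,low[5]=?,low[6]=?,low[7]=?,low[8]=?); scc=(scc[0]=0,scc[1]=1,scc[2]=?,scc[3]=?,scc[4]=0,scc[5]=?,scc[6]=?,scc[7]=?,scc[8]=?)
step 4: low=(low[0]=0,low[1]=2,low[2]=3,low[3]=?,low[4]=0,low[5]=?,low[6]=?,low[7]=?,low[8]=?); scc=(scc[0]=0,scc[1]=1,scc[2]=2,scc[3]=?,scc[4]=0,scc[5]=?,scc[6]=?,scc[7]=?,scc[8]=?)
step 5: low=(low[0]=0,low[1]=2,low[2]=3,low[3]=4,low[4]=0,low[5]=?,low[6]=?,low[7]=5,low[8]=?); scc=(scc[0]=0,scc[1]=1,scc[2]=2,scc[3]=?,scc[4]=0,scc[5]=?,scc[6]=?,scc[7]=3,scc[8]=?)
step 6: low=(low[0]=0,low[1]=2,low[2]=3,low[3]=4,low[4]=0,low[5]=?,low[6]=?,low[7]=5,low[8]=?); scc=(scc[0]=0,scc[1]=1,scc[2]=2,scc[3]=4,scc[4]=0,scc[5]=?,scc[6]=?,scc[7]=3,scc[8]=?)
step 7: low=(low[0]=0,low[1]=2,low[2]=3,low[3]=4,low[4]=0,low[5]=6,low[6]=?,low[7]=5,low[8]=?); scc=(scc[0]=0,scc[1]=1,scc[2]=2,scc[3]=4,scc[4]=0,scc[5]=5,scc[6]=?,scc[7]=3,scc[8]=?)
step 8: low=(low[0]=0,low[1]=2,low[2]=3,low[3]=4,low[4]=0,low[5]=6,low[6]=7,low[7]=5,low[8]=?); scc=(scc[0]=0,scc[1]=1,scc[2]=2,scc[3]=4,scc[4]=0,scc[5]=5,scc[6]=6,scc[7]=3,scc[8]=?)
step 9: low=(low[0]=0,low[1]=2,low[2]=3,low[3]=4,low[4]=0,low[5]=6,low[6]=7,low[7]=5,low[8]=8); scc=(scc[0]=0,scc[1]=1,scc[2]=2,scc[3]=4,scc[4]=0,scc[5]=5,scc[6]=6,scc[7]=3,scc[8]=7)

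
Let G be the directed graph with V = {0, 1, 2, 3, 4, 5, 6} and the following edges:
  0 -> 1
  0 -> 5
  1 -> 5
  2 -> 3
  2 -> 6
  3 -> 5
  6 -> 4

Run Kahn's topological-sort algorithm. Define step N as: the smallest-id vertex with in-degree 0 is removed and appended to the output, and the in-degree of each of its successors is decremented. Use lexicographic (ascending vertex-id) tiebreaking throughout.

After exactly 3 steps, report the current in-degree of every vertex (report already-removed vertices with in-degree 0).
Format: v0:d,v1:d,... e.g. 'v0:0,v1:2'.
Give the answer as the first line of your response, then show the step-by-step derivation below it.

v0:0,v1:0,v2:0,v3:0,v4:1,v5:1,v6:0

step 1: output 0; order=[0]; indeg=(0,0,0,1,1,2,1)
step 2: output 1; order=[0,1]; indeg=(0,0,0,1,1,1,1)
step 3: output 2; order=[0,1,2]; indeg=(0,0,0,0,1,1,0)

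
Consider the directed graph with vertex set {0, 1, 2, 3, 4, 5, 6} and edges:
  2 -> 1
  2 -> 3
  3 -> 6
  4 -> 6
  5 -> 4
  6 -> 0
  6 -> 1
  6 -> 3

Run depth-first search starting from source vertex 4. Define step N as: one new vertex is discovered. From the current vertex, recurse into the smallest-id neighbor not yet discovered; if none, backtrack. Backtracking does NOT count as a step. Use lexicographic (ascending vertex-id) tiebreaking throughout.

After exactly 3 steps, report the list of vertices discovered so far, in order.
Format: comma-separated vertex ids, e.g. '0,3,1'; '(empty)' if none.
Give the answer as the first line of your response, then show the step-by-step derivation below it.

4,6,0

step 1: discover 4; path=4; order=4
step 2: discover 6; path=4>6; order=4,6
step 3: discover 0; path=4>6>0; order=4,6,0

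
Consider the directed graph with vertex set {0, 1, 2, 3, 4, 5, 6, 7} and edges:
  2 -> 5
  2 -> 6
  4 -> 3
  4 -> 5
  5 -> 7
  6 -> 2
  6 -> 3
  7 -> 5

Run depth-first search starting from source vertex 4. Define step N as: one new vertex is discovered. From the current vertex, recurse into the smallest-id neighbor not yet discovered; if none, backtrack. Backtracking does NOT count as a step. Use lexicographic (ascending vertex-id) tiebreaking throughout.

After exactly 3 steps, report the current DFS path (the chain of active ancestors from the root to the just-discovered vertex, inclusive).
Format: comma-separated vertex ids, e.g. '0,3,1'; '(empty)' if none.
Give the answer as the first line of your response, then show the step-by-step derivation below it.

4,5

step 1: discover 4; path=4; order=4
step 2: discover 3; path=4>3; order=4,3
step 3: discover 5; path=4>5; order=4,3,5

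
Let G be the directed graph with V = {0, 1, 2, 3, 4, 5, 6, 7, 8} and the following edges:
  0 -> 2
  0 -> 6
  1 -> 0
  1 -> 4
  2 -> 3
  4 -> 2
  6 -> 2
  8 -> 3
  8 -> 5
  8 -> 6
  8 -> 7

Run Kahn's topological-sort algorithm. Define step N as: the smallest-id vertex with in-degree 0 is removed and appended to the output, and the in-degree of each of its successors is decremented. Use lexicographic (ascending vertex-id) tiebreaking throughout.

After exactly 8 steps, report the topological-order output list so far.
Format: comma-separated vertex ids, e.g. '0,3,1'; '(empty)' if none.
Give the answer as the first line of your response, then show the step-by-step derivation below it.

1,0,4,8,5,6,2,3

step 1: output 1; order=[1]; indeg=(0,0,3,2,0,1,2,1,0)
step 2: output 0; order=[1,0]; indeg=(0,0,2,2,0,1,1,1,0)
step 3: output 4; order=[1,0,4]; indeg=(0,0,1,2,0,1,1,1,0)
step 4: output 8; order=[1,0,4,8]; indeg=(0,0,1,1,0,0,0,0,0)
step 5: output 5; order=[1,0,4,8,5]; indeg=(0,0,1,1,0,0,0,0,0)
step 6: output 6; order=[1,0,4,8,5,6]; indeg=(0,0,0,1,0,0,0,0,0)
step 7: output 2; order=[1,0,4,8,5,6,2]; indeg=(0,0,0,0,0,0,0,0,0)
step 8: output 3; order=[1,0,4,8,5,6,2,3]; indeg=(0,0,0,0,0,0,0,0,0)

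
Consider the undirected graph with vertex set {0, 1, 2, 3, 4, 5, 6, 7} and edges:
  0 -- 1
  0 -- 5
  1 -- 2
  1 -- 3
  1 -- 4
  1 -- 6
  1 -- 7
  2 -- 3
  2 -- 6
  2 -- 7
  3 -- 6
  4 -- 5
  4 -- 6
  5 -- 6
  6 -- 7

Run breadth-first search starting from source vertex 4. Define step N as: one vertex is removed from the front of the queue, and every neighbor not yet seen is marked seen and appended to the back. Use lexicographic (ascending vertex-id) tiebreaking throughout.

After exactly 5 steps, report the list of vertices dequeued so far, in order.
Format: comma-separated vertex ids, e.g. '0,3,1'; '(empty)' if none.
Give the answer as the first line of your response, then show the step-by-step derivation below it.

4,1,5,6,0

step 1: dequeue 4; queue=[1,5,6]; order=4
step 2: dequeue 1; queue=[5,6,0,2,3,7]; order=4,1
step 3: dequeue 5; queue=[6,0,2,3,7]; order=4,1,5
step 4: dequeue 6; queue=[0,2,3,7]; order=4,1,5,6
step 5: dequeue 0; queue=[2,3,7]; order=4,1,5,6,0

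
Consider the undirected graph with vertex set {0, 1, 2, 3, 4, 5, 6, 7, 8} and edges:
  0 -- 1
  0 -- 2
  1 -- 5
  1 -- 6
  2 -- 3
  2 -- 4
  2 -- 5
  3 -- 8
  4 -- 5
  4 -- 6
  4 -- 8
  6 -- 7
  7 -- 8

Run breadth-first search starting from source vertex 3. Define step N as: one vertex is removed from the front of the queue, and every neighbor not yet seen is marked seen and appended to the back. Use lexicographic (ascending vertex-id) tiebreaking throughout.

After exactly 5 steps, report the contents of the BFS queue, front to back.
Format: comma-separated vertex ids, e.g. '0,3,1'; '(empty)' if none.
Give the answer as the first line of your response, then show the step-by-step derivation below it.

5,7,1,6

step 1: dequeue 3; queue=[2,8]; order=3
step 2: dequeue 2; queue=[8,0,4,5]; order=3,2
step 3: dequeue 8; queue=[0,4,5,7]; order=3,2,8
step 4: dequeue 0; queue=[4,5,7,1]; order=3,2,8,0
step 5: dequeue 4; queue=[5,7,1,6]; order=3,2,8,0,4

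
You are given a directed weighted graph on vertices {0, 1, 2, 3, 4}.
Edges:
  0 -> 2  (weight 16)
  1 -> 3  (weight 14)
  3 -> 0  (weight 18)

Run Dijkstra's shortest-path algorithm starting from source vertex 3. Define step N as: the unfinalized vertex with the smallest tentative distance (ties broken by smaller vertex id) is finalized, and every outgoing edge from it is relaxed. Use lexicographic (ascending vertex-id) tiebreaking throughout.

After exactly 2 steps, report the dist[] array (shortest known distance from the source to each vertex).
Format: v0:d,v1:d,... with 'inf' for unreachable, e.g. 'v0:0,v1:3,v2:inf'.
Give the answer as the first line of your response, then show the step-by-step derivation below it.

v0:18,v1:inf,v2:34,v3:0,v4:inf

step 1: dist = v0:18,v1:inf,v2:inf,v3:0,v4:inf
step 2: dist = v0:18,v1:inf,v2:34,v3:0,v4:inf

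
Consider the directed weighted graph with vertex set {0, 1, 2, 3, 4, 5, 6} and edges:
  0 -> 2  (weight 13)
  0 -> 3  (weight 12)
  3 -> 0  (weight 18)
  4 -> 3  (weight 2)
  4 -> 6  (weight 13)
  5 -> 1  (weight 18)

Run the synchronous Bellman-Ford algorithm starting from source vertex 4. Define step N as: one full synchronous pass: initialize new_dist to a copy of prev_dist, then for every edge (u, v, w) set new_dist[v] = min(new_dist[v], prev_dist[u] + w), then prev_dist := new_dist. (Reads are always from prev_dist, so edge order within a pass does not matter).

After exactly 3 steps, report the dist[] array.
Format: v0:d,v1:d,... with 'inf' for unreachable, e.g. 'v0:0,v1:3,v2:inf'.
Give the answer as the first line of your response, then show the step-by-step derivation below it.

v0:20,v1:inf,v2:33,v3:2,v4:0,v5:inf,v6:13

step 1: dist = v0:inf,v1:inf,v2:inf,v3:2,v4:0,v5:inf,v6:13
step 2: dist = v0:20,v1:inf,v2:inf,v3:2,v4:0,v5:inf,v6:13
step 3: dist = v0:20,v1:inf,v2:33,v3:2,v4:0,v5:inf,v6:13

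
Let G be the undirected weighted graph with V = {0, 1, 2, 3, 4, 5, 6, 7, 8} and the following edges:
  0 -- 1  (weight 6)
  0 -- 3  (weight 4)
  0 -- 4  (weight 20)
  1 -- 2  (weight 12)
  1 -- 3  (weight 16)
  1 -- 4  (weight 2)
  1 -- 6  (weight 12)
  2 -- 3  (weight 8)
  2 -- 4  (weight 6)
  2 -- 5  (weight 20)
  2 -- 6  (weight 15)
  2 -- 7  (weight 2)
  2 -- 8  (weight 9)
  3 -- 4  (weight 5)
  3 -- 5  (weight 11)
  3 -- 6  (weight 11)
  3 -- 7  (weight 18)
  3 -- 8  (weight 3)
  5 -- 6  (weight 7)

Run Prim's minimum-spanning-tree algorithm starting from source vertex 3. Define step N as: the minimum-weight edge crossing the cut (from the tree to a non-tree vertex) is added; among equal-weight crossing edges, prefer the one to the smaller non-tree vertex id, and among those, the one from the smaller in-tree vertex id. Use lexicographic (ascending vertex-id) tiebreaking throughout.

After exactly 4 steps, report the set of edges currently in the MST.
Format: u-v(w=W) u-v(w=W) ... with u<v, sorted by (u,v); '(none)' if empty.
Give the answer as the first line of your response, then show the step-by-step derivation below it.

0-3(w=4) 1-4(w=2) 3-4(w=5) 3-8(w=3)

step 1: add edge 3-8 (w=3); MST = {3-8(w=3)}
step 2: add edge 0-3 (w=4); MST = {0-3(w=4) 3-8(w=3)}
step 3: add edge 3-4 (w=5); MST = {0-3(w=4) 3-4(w=5) 3-8(w=3)}
step 4: add edge 1-4 (w=2); MST = {0-3(w=4) 1-4(w=2) 3-4(w=5) 3-8(w=3)}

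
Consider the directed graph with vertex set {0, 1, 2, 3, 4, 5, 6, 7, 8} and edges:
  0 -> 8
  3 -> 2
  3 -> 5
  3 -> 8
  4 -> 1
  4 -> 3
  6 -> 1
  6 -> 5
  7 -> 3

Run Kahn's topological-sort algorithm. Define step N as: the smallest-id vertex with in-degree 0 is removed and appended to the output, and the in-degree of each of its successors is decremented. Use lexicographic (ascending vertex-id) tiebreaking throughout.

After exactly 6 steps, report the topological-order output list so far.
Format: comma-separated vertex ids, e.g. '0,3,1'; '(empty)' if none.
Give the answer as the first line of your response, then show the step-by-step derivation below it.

0,4,6,1,7,3

step 1: output 0; order=[0]; indeg=(0,2,1,2,0,2,0,0,1)
step 2: output 4; order=[0,4]; indeg=(0,1,1,1,0,2,0,0,1)
step 3: output 6; order=[0,4,6]; indeg=(0,0,1,1,0,1,0,0,1)
step 4: output 1; order=[0,4,6,1]; indeg=(0,0,1,1,0,1,0,0,1)
step 5: output 7; order=[0,4,6,1,7]; indeg=(0,0,1,0,0,1,0,0,1)
step 6: output 3; order=[0,4,6,1,7,3]; indeg=(0,0,0,0,0,0,0,0,0)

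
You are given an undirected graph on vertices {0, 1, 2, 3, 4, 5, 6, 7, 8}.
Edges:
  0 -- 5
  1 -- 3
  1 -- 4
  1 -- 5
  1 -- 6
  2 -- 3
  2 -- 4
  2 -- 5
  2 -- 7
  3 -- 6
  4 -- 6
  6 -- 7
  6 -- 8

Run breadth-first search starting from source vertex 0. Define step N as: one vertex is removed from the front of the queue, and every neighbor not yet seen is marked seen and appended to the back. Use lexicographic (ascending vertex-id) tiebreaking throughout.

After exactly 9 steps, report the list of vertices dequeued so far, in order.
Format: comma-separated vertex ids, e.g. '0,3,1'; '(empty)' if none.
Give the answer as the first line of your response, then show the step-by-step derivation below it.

0,5,1,2,3,4,6,7,8

step 1: dequeue 0; queue=[5]; order=0
step 2: dequeue 5; queue=[1,2]; order=0,5
step 3: dequeue 1; queue=[2,3,4,6]; order=0,5,1
step 4: dequeue 2; queue=[3,4,6,7]; order=0,5,1,2
step 5: dequeue 3; queue=[4,6,7]; order=0,5,1,2,3
step 6: dequeue 4; queue=[6,7]; order=0,5,1,2,3,4
step 7: dequeue 6; queue=[7,8]; order=0,5,1,2,3,4,6
step 8: dequeue 7; queue=[8]; order=0,5,1,2,3,4,6,7
step 9: dequeue 8; queue=[(empty)]; order=0,5,1,2,3,4,6,7,8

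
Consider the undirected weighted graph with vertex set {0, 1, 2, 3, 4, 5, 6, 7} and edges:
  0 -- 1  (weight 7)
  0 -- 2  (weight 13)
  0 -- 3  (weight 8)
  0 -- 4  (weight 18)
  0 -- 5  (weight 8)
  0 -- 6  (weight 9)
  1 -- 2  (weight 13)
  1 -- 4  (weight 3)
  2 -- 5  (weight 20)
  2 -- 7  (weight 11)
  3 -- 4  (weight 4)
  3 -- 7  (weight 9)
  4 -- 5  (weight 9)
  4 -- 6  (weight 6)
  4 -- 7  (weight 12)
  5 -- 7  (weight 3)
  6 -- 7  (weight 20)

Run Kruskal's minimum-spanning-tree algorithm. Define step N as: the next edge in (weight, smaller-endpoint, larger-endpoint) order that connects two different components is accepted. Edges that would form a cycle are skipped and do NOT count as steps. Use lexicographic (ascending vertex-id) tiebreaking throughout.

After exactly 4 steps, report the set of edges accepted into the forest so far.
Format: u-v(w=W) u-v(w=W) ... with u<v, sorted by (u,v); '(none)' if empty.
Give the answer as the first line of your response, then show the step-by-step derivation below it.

1-4(w=3) 3-4(w=4) 4-6(w=6) 5-7(w=3)

step 1: add edge 1-4 (w=3); MST = {1-4(w=3)}
step 2: add edge 5-7 (w=3); MST = {1-4(w=3) 5-7(w=3)}
step 3: add edge 3-4 (w=4); MST = {1-4(w=3) 3-4(w=4) 5-7(w=3)}
step 4: add edge 4-6 (w=6); MST = {1-4(w=3) 3-4(w=4) 4-6(w=6) 5-7(w=3)}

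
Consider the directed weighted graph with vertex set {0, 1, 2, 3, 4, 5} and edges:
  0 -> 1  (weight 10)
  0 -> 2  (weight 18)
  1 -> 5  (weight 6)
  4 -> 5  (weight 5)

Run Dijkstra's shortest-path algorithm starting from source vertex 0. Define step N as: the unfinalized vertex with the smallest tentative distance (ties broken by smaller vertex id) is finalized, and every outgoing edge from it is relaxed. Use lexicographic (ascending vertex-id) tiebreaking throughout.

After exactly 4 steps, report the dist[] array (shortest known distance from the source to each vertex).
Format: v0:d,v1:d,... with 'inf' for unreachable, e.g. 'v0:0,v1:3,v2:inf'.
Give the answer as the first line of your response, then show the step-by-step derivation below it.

v0:0,v1:10,v2:18,v3:inf,v4:inf,v5:16

step 1: dist = v0:0,v1:10,v2:18,v3:inf,v4:inf,v5:inf
step 2: dist = v0:0,v1:10,v2:18,v3:inf,v4:inf,v5:16
step 3: dist = v0:0,v1:10,v2:18,v3:inf,v4:inf,v5:16
step 4: dist = v0:0,v1:10,v2:18,v3:inf,v4:inf,v5:16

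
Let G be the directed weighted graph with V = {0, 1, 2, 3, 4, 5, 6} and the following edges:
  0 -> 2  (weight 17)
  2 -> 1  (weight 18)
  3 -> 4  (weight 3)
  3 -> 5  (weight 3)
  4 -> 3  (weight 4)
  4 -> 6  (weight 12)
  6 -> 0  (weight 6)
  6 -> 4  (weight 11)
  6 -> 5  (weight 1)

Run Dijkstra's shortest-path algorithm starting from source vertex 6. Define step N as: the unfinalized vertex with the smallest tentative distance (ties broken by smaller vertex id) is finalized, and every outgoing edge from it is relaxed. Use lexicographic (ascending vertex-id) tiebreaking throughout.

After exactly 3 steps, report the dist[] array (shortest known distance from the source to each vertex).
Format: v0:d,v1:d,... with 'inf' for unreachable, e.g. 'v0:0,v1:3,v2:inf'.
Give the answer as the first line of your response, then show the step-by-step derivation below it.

v0:6,v1:inf,v2:23,v3:inf,v4:11,v5:1,v6:0

step 1: dist = v0:6,v1:inf,v2:inf,v3:inf,v4:11,v5:1,v6:0
step 2: dist = v0:6,v1:inf,v2:inf,v3:inf,v4:11,v5:1,v6:0
step 3: dist = v0:6,v1:inf,v2:23,v3:inf,v4:11,v5:1,v6:0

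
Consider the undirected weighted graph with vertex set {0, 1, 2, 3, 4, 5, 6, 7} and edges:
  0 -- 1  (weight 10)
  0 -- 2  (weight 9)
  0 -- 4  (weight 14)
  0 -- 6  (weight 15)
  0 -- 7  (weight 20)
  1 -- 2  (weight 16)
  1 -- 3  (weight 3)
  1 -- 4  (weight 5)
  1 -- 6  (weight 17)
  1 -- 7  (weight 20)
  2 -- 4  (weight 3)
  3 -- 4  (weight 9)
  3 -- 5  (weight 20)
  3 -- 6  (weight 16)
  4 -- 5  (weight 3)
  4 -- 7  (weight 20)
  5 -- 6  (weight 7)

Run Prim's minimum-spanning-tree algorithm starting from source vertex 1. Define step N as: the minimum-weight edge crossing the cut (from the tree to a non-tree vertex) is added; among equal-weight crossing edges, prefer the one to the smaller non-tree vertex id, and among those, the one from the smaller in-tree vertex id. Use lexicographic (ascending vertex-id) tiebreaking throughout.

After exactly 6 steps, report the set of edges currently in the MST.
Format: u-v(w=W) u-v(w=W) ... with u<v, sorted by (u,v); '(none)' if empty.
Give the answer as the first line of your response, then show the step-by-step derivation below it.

0-2(w=9) 1-3(w=3) 1-4(w=5) 2-4(w=3) 4-5(w=3) 5-6(w=7)

step 1: add edge 1-3 (w=3); MST = {1-3(w=3)}
step 2: add edge 1-4 (w=5); MST = {1-3(w=3) 1-4(w=5)}
step 3: add edge 2-4 (w=3); MST = {1-3(w=3) 1-4(w=5) 2-4(w=3)}
step 4: add edge 4-5 (w=3); MST = {1-3(w=3) 1-4(w=5) 2-4(w=3) 4-5(w=3)}
step 5: add edge 5-6 (w=7); MST = {1-3(w=3) 1-4(w=5) 2-4(w=3) 4-5(w=3) 5-6(w=7)}
step 6: add edge 0-2 (w=9); MST = {0-2(w=9) 1-3(w=3) 1-4(w=5) 2-4(w=3) 4-5(w=3) 5-6(w=7)}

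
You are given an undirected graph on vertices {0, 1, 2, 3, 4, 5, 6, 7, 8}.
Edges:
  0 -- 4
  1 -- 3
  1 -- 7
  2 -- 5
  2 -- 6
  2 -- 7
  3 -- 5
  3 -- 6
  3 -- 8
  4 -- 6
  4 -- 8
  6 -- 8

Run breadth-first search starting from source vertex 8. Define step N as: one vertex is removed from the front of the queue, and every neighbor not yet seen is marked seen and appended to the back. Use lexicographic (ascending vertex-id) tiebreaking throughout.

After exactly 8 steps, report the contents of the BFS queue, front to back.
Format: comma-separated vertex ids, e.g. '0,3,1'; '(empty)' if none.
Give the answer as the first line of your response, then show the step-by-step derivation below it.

7

step 1: dequeue 8; queue=[3,4,6]; order=8
step 2: dequeue 3; queue=[4,6,1,5]; order=8,3
step 3: dequeue 4; queue=[6,1,5,0]; order=8,3,4
step 4: dequeue 6; queue=[1,5,0,2]; order=8,3,4,6
step 5: dequeue 1; queue=[5,0,2,7]; order=8,3,4,6,1
step 6: dequeue 5; queue=[0,2,7]; order=8,3,4,6,1,5
step 7: dequeue 0; queue=[2,7]; order=8,3,4,6,1,5,0
step 8: dequeue 2; queue=[7]; order=8,3,4,6,1,5,0,2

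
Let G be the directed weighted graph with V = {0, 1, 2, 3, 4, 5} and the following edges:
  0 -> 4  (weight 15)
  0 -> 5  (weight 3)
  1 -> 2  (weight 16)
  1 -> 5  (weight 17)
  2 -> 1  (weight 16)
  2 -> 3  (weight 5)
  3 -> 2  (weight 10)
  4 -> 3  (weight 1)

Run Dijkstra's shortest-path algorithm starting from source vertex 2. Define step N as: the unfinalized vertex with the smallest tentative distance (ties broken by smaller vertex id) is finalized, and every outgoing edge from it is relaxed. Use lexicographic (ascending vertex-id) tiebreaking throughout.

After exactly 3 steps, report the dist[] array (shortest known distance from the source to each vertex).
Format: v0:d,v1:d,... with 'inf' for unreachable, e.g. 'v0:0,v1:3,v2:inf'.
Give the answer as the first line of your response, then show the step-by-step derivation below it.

v0:inf,v1:16,v2:0,v3:5,v4:inf,v5:33

step 1: dist = v0:inf,v1:16,v2:0,v3:5,v4:inf,v5:inf
step 2: dist = v0:inf,v1:16,v2:0,v3:5,v4:inf,v5:inf
step 3: dist = v0:inf,v1:16,v2:0,v3:5,v4:inf,v5:33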